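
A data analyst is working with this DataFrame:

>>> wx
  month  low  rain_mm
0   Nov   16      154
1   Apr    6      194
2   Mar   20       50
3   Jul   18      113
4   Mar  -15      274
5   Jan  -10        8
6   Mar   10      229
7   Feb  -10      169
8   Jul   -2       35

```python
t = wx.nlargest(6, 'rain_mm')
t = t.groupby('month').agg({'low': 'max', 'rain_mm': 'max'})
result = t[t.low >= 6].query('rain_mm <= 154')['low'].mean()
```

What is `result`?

take 6 rows with largest rain_mm:
  month  low  rain_mm
4   Mar  -15      274
6   Mar   10      229
1   Apr    6      194
7   Feb  -10      169
0   Nov   16      154
3   Jul   18      113
group by month: max(low), max(rain_mm):
       low  rain_mm
month              
Apr      6      194
Feb    -10      169
Jul     18      113
Mar     10      274
Nov     16      154
filter rows where low >= 6:
       low  rain_mm
month              
Apr      6      194
Jul     18      113
Mar     10      274
Nov     16      154
filter rows where rain_mm <= 154:
       low  rain_mm
month              
Jul     18      113
Nov     16      154
Finally, mean of column 'low' = 17.0.

17.0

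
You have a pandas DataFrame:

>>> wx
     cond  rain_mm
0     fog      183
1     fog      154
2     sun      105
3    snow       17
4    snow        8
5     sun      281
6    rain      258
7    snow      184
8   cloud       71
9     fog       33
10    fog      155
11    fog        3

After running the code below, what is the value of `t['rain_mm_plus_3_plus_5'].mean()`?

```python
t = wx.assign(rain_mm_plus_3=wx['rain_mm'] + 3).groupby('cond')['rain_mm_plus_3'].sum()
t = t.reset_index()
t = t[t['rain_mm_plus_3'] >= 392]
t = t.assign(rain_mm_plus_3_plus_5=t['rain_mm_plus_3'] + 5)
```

add column rain_mm_plus_3 = wx['rain_mm'] + 3:
     cond  rain_mm  rain_mm_plus_3
0     fog      183             186
1     fog      154             157
2     sun      105             108
3    snow       17              20
4    snow        8              11
5     sun      281             284
6    rain      258             261
7    snow      184             187
8   cloud       71              74
9     fog       33              36
10    fog      155             158
11    fog        3               6
group by cond, sum of rain_mm_plus_3:
cond
cloud     74
fog      543
rain     261
snow     218
sun      392
Name: rain_mm_plus_3, dtype: int64
reset_index():
    cond  rain_mm_plus_3
0  cloud              74
1    fog             543
2   rain             261
3   snow             218
4    sun             392
filter rows where rain_mm_plus_3 >= 392:
  cond  rain_mm_plus_3
1  fog             543
4  sun             392
add column rain_mm_plus_3_plus_5 = t['rain_mm_plus_3'] + 5:
  cond  rain_mm_plus_3  rain_mm_plus_3_plus_5
1  fog             543                    548
4  sun             392                    397
mean of column 'rain_mm_plus_3_plus_5' → 472.5

472.5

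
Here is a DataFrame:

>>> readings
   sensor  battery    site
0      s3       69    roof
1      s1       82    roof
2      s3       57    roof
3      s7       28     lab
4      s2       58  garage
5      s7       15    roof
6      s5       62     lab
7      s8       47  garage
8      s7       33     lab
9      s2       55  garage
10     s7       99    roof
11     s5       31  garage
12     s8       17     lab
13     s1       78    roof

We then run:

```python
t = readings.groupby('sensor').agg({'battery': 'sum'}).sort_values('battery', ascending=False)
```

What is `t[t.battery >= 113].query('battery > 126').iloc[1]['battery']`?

160

group by sensor, sum of battery:
        battery
sensor         
s1          160
s2          113
s3          126
s5           93
s7          175
s8           64
sort by battery descending:
        battery
sensor         
s7          175
s1          160
s3          126
s2          113
s5           93
s8           64
filter rows where battery >= 113:
        battery
sensor         
s7          175
s1          160
s3          126
s2          113
filter rows where battery > 126:
        battery
sensor         
s7          175
s1          160
The value at position 1, column 'battery' is 160.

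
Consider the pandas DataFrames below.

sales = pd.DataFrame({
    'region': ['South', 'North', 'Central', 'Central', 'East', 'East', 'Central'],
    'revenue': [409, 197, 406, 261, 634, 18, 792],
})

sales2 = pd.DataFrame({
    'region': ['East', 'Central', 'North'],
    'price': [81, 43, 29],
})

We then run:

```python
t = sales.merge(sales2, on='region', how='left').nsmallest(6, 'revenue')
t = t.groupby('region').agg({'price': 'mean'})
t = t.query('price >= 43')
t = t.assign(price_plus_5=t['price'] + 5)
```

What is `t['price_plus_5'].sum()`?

134.0

merge on 'region' (how='left') → 7 rows:
    region  revenue  price
0    South      409    NaN
1    North      197   29.0
2  Central      406   43.0
3  Central      261   43.0
4     East      634   81.0
5     East       18   81.0
6  Central      792   43.0
take 6 rows with smallest revenue:
    region  revenue  price
5     East       18   81.0
1    North      197   29.0
3  Central      261   43.0
2  Central      406   43.0
0    South      409    NaN
4     East      634   81.0
group by region, mean of price:
         price
region        
Central   43.0
East      81.0
North     29.0
South      NaN
filter rows where price >= 43:
         price
region        
Central   43.0
East      81.0
add column price_plus_5 = t['price'] + 5:
         price  price_plus_5
region                      
Central   43.0          48.0
East      81.0          86.0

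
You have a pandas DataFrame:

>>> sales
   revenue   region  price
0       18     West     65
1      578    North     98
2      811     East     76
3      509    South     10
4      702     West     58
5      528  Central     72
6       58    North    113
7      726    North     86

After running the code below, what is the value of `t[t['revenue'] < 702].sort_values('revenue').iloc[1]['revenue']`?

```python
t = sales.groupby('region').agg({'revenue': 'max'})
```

528

group by region, max of revenue:
         revenue
region          
Central      528
East         811
North        726
South        509
West         702
filter rows where revenue < 702:
         revenue
region          
Central      528
South        509
sort by revenue:
         revenue
region          
South        509
Central      528
Reading off the value at position 1, column 'revenue', we get 528.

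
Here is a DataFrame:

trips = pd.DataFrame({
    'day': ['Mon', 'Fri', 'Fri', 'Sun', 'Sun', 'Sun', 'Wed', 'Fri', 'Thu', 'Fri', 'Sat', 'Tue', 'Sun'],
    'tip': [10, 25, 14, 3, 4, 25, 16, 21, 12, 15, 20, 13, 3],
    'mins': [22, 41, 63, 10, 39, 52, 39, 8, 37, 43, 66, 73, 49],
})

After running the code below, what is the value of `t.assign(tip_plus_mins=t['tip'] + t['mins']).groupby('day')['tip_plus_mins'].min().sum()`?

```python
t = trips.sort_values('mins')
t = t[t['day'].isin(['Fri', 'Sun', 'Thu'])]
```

sort by mins:
    day  tip  mins
7   Fri   21     8
3   Sun    3    10
0   Mon   10    22
8   Thu   12    37
4   Sun    4    39
6   Wed   16    39
1   Fri   25    41
9   Fri   15    43
12  Sun    3    49
5   Sun   25    52
2   Fri   14    63
10  Sat   20    66
11  Tue   13    73
filter rows where day in ['Fri', 'Sun', 'Thu']:
    day  tip  mins
7   Fri   21     8
3   Sun    3    10
8   Thu   12    37
4   Sun    4    39
1   Fri   25    41
9   Fri   15    43
12  Sun    3    49
5   Sun   25    52
2   Fri   14    63
add column tip_plus_mins = t['tip'] + t['mins']:
    day  tip  mins  tip_plus_mins
7   Fri   21     8             29
3   Sun    3    10             13
8   Thu   12    37             49
4   Sun    4    39             43
1   Fri   25    41             66
9   Fri   15    43             58
12  Sun    3    49             52
5   Sun   25    52             77
2   Fri   14    63             77
group by day, min of tip_plus_mins:
day
Fri    29
Sun    13
Thu    49
Name: tip_plus_mins, dtype: int64
Hence 91.

91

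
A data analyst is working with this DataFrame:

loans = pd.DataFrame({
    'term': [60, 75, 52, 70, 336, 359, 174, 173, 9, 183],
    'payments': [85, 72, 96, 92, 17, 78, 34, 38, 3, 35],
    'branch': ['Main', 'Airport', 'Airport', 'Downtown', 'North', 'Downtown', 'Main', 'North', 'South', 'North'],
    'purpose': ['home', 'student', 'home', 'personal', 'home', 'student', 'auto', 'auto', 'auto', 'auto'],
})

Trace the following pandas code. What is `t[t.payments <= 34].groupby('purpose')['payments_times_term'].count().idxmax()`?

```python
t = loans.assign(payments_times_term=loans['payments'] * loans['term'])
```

auto

add column payments_times_term = loans['payments'] * loans['term']:
   term  payments    branch   purpose  payments_times_term
0    60        85      Main      home                 5100
1    75        72   Airport   student                 5400
2    52        96   Airport      home                 4992
3    70        92  Downtown  personal                 6440
4   336        17     North      home                 5712
5   359        78  Downtown   student                28002
6   174        34      Main      auto                 5916
7   173        38     North      auto                 6574
8     9         3     South      auto                   27
9   183        35     North      auto                 6405
filter rows where payments <= 34:
   term  payments branch purpose  payments_times_term
4   336        17  North    home                 5712
6   174        34   Main    auto                 5916
8     9         3  South    auto                   27
group by purpose, count of payments_times_term:
purpose
auto    2
home    1
Name: payments_times_term, dtype: int64
So idxmax() = auto.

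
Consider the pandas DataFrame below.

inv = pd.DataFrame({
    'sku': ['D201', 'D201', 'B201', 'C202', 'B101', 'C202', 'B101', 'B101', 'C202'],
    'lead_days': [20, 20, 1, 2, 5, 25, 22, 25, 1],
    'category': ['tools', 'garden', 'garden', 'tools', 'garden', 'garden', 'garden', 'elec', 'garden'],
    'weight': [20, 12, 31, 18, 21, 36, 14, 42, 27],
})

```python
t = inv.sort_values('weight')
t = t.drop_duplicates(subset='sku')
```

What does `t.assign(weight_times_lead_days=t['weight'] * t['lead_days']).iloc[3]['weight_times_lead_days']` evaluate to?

31

sort by weight:
    sku  lead_days category  weight
1  D201         20   garden      12
6  B101         22   garden      14
3  C202          2    tools      18
0  D201         20    tools      20
4  B101          5   garden      21
8  C202          1   garden      27
2  B201          1   garden      31
5  C202         25   garden      36
7  B101         25     elec      42
drop duplicate sku (keep=first):
    sku  lead_days category  weight
1  D201         20   garden      12
6  B101         22   garden      14
3  C202          2    tools      18
2  B201          1   garden      31
add column weight_times_lead_days = t['weight'] * t['lead_days']:
    sku  lead_days category  weight  weight_times_lead_days
1  D201         20   garden      12                     240
6  B101         22   garden      14                     308
3  C202          2    tools      18                      36
2  B201          1   garden      31                      31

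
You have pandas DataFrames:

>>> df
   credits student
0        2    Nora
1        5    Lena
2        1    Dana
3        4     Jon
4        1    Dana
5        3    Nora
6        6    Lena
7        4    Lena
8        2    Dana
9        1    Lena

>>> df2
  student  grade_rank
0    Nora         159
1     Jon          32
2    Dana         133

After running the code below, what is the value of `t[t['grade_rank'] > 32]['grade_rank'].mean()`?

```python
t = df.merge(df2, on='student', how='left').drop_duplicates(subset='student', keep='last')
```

merge on 'student' (how='left') → 10 rows:
   credits student  grade_rank
0        2    Nora       159.0
1        5    Lena         NaN
2        1    Dana       133.0
3        4     Jon        32.0
4        1    Dana       133.0
5        3    Nora       159.0
6        6    Lena         NaN
7        4    Lena         NaN
8        2    Dana       133.0
9        1    Lena         NaN
drop duplicate student (keep=last):
   credits student  grade_rank
3        4     Jon        32.0
5        3    Nora       159.0
8        2    Dana       133.0
9        1    Lena         NaN
filter rows where grade_rank > 32:
   credits student  grade_rank
5        3    Nora       159.0
8        2    Dana       133.0

146.0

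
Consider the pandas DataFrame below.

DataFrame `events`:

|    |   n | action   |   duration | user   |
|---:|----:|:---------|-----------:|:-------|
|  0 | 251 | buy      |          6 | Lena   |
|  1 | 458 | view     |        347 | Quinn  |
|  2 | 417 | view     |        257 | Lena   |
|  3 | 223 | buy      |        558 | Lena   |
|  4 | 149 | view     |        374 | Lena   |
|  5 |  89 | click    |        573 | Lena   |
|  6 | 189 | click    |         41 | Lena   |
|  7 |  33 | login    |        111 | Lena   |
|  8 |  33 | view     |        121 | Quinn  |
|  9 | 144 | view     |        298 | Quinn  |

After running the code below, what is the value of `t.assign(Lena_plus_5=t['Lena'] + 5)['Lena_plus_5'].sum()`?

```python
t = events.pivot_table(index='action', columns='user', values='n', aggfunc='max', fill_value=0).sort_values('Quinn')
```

910

pivot: rows=action, cols=user, max(n):
user    Lena  Quinn
action             
buy      251      0
click    189      0
login     33      0
view     417    458
sort by Quinn:
user    Lena  Quinn
action             
buy      251      0
click    189      0
login     33      0
view     417    458
add column Lena_plus_5 = t['Lena'] + 5:
user    Lena  Quinn  Lena_plus_5
action                          
buy      251      0          256
click    189      0          194
login     33      0           38
view     417    458          422
Then the sum of column 'Lena_plus_5': 910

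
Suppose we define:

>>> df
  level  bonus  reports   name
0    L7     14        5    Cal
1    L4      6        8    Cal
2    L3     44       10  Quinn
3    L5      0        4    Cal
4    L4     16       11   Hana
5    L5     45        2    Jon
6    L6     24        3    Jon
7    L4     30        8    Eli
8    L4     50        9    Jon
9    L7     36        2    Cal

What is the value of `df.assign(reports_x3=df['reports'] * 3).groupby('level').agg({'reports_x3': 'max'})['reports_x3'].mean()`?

19.8

add column reports_x3 = df['reports'] * 3:
  level  bonus  reports   name  reports_x3
0    L7     14        5    Cal          15
1    L4      6        8    Cal          24
2    L3     44       10  Quinn          30
3    L5      0        4    Cal          12
4    L4     16       11   Hana          33
5    L5     45        2    Jon           6
6    L6     24        3    Jon           9
7    L4     30        8    Eli          24
8    L4     50        9    Jon          27
9    L7     36        2    Cal           6
group by level, max of reports_x3:
       reports_x3
level            
L3             30
L4             33
L5             12
L6              9
L7             15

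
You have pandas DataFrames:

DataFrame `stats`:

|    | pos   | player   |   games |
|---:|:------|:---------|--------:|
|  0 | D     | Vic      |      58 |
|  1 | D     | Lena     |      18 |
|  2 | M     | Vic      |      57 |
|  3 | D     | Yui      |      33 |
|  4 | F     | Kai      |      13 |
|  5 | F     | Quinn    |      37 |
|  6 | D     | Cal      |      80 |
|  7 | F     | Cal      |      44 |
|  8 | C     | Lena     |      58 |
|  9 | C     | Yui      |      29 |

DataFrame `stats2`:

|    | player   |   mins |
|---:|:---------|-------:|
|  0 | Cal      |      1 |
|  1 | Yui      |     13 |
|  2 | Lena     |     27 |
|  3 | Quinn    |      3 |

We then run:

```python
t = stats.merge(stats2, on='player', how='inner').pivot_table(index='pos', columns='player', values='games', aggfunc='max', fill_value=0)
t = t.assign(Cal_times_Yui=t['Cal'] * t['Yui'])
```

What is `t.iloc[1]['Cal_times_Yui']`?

2640

merge on 'player' (how='inner') → 7 rows:
  pos player  games  mins
0   D   Lena     18    27
1   D    Yui     33    13
2   F  Quinn     37     3
3   D    Cal     80     1
4   F    Cal     44     1
5   C   Lena     58    27
6   C    Yui     29    13
pivot: rows=pos, cols=player, max(games):
player  Cal  Lena  Quinn  Yui
pos                          
C         0    58      0   29
D        80    18      0   33
F        44     0     37    0
add column Cal_times_Yui = t['Cal'] * t['Yui']:
player  Cal  Lena  Quinn  Yui  Cal_times_Yui
pos                                         
C         0    58      0   29              0
D        80    18      0   33           2640
F        44     0     37    0              0
Hence 2640.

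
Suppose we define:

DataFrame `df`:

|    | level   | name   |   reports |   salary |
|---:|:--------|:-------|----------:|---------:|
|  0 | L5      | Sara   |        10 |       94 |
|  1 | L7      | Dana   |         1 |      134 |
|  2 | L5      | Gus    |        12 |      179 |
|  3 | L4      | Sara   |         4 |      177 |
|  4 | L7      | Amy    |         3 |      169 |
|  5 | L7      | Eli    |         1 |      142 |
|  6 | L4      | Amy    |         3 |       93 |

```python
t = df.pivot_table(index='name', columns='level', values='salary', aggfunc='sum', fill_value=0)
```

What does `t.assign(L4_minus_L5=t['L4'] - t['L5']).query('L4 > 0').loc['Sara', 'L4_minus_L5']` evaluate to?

pivot: rows=name, cols=level, sum(salary):
level   L4   L5   L7
name                
Amy     93    0  169
Dana     0    0  134
Eli      0    0  142
Gus      0  179    0
Sara   177   94    0
add column L4_minus_L5 = t['L4'] - t['L5']:
level   L4   L5   L7  L4_minus_L5
name                             
Amy     93    0  169           93
Dana     0    0  134            0
Eli      0    0  142            0
Gus      0  179    0         -179
Sara   177   94    0           83
filter rows where L4 > 0:
level   L4  L5   L7  L4_minus_L5
name                            
Amy     93   0  169           93
Sara   177  94    0           83
value at row 'Sara', column 'L4_minus_L5' → 83

83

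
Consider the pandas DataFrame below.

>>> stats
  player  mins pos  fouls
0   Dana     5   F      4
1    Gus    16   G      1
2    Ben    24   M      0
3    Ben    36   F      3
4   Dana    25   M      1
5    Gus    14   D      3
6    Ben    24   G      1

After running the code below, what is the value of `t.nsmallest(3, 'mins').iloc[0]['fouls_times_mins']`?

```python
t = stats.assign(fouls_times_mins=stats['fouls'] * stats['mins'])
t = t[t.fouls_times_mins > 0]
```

20

add column fouls_times_mins = stats['fouls'] * stats['mins']:
  player  mins pos  fouls  fouls_times_mins
0   Dana     5   F      4                20
1    Gus    16   G      1                16
2    Ben    24   M      0                 0
3    Ben    36   F      3               108
4   Dana    25   M      1                25
5    Gus    14   D      3                42
6    Ben    24   G      1                24
filter rows where fouls_times_mins > 0:
  player  mins pos  fouls  fouls_times_mins
0   Dana     5   F      4                20
1    Gus    16   G      1                16
3    Ben    36   F      3               108
4   Dana    25   M      1                25
5    Gus    14   D      3                42
6    Ben    24   G      1                24
take 3 rows with smallest mins:
  player  mins pos  fouls  fouls_times_mins
0   Dana     5   F      4                20
5    Gus    14   D      3                42
1    Gus    16   G      1                16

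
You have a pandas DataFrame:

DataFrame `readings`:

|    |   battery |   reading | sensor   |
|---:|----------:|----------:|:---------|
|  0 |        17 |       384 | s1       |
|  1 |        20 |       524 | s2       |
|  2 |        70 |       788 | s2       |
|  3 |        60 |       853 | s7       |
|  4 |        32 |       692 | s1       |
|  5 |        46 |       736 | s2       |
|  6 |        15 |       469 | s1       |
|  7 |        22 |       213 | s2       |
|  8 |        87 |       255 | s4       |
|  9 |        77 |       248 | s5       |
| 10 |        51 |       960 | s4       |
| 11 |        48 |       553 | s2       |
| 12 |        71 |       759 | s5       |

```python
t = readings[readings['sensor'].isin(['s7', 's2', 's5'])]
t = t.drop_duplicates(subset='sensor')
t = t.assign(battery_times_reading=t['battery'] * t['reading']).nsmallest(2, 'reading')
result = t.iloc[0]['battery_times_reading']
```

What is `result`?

19096

filter rows where sensor in ['s7', 's2', 's5']:
    battery  reading sensor
1        20      524     s2
2        70      788     s2
3        60      853     s7
5        46      736     s2
7        22      213     s2
9        77      248     s5
11       48      553     s2
12       71      759     s5
drop duplicate sensor (keep=first):
   battery  reading sensor
1       20      524     s2
3       60      853     s7
9       77      248     s5
add column battery_times_reading = t['battery'] * t['reading']:
   battery  reading sensor  battery_times_reading
1       20      524     s2                  10480
3       60      853     s7                  51180
9       77      248     s5                  19096
take 2 rows with smallest reading:
   battery  reading sensor  battery_times_reading
9       77      248     s5                  19096
1       20      524     s2                  10480
Then the value at position 0, column 'battery_times_reading': 19096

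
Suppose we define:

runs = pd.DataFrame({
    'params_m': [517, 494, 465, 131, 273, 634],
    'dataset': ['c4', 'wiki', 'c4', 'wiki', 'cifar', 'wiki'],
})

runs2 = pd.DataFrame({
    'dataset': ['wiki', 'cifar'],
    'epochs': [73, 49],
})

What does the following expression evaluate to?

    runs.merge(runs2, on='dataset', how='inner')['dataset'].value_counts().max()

merge on 'dataset' (how='inner') → 4 rows:
   params_m dataset  epochs
0       494    wiki      73
1       131    wiki      73
2       273   cifar      49
3       634    wiki      73
value_counts of dataset:
dataset
wiki     3
cifar    1
Name: count, dtype: int64
Reading off the max of the resulting series, we get 3.

3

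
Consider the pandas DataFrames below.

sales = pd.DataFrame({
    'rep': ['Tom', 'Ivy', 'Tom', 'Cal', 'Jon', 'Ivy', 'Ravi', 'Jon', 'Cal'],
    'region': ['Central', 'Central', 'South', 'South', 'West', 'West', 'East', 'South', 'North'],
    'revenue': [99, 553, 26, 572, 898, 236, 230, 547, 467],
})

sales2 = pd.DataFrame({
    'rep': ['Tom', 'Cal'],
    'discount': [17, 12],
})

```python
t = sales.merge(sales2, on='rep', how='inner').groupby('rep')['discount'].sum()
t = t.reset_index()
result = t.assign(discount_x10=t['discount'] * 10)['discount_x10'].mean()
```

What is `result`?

290.0

merge on 'rep' (how='inner') → 4 rows:
   rep   region  revenue  discount
0  Tom  Central       99        17
1  Tom    South       26        17
2  Cal    South      572        12
3  Cal    North      467        12
group by rep, sum of discount:
rep
Cal    24
Tom    34
Name: discount, dtype: int64
reset_index():
   rep  discount
0  Cal        24
1  Tom        34
add column discount_x10 = t['discount'] * 10:
   rep  discount  discount_x10
0  Cal        24           240
1  Tom        34           340
Then the mean of column 'discount_x10': 290.0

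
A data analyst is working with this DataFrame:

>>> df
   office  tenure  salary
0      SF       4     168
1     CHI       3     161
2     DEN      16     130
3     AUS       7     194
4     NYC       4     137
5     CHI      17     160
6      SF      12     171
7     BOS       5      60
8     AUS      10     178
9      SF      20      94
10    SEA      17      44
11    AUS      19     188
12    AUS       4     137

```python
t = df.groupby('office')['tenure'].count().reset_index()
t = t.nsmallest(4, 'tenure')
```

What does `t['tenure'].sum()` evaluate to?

4

group by office, count of tenure:
office
AUS    4
BOS    1
CHI    2
DEN    1
NYC    1
SEA    1
SF     3
Name: tenure, dtype: int64
reset_index():
  office  tenure
0    AUS       4
1    BOS       1
2    CHI       2
3    DEN       1
4    NYC       1
5    SEA       1
6     SF       3
take 4 rows with smallest tenure:
  office  tenure
1    BOS       1
3    DEN       1
4    NYC       1
5    SEA       1
So sum() = 4.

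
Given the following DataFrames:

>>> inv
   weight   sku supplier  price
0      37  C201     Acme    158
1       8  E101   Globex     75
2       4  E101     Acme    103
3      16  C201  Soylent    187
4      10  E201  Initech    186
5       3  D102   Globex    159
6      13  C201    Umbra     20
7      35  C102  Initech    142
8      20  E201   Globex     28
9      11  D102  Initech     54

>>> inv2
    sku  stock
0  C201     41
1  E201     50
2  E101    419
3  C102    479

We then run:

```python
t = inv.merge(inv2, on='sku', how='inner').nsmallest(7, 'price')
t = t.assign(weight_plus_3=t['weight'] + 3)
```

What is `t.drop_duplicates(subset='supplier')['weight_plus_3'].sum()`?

merge on 'sku' (how='inner') → 8 rows:
   weight   sku supplier  price  stock
0      37  C201     Acme    158     41
1       8  E101   Globex     75    419
2       4  E101     Acme    103    419
3      16  C201  Soylent    187     41
4      10  E201  Initech    186     50
5      13  C201    Umbra     20     41
6      35  C102  Initech    142    479
7      20  E201   Globex     28     50
take 7 rows with smallest price:
   weight   sku supplier  price  stock
5      13  C201    Umbra     20     41
7      20  E201   Globex     28     50
1       8  E101   Globex     75    419
2       4  E101     Acme    103    419
6      35  C102  Initech    142    479
0      37  C201     Acme    158     41
4      10  E201  Initech    186     50
add column weight_plus_3 = t['weight'] + 3:
   weight   sku supplier  price  stock  weight_plus_3
5      13  C201    Umbra     20     41             16
7      20  E201   Globex     28     50             23
1       8  E101   Globex     75    419             11
2       4  E101     Acme    103    419              7
6      35  C102  Initech    142    479             38
0      37  C201     Acme    158     41             40
4      10  E201  Initech    186     50             13
drop duplicate supplier (keep=first):
   weight   sku supplier  price  stock  weight_plus_3
5      13  C201    Umbra     20     41             16
7      20  E201   Globex     28     50             23
2       4  E101     Acme    103    419              7
6      35  C102  Initech    142    479             38

84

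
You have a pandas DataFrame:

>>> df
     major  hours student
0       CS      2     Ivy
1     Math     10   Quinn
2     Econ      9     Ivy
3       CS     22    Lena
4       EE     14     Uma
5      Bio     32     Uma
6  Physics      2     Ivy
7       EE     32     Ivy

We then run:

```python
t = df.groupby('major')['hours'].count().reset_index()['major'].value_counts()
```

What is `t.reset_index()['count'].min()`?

1

group by major, count of hours:
major
Bio        1
CS         2
EE         2
Econ       1
Math       1
Physics    1
Name: hours, dtype: int64
reset_index():
     major  hours
0      Bio      1
1       CS      2
2       EE      2
3     Econ      1
4     Math      1
5  Physics      1
value_counts of major:
major
Bio        1
CS         1
EE         1
Econ       1
Math       1
Physics    1
Name: count, dtype: int64
reset_index():
     major  count
0      Bio      1
1       CS      1
2       EE      1
3     Econ      1
4     Math      1
5  Physics      1
So min() = 1.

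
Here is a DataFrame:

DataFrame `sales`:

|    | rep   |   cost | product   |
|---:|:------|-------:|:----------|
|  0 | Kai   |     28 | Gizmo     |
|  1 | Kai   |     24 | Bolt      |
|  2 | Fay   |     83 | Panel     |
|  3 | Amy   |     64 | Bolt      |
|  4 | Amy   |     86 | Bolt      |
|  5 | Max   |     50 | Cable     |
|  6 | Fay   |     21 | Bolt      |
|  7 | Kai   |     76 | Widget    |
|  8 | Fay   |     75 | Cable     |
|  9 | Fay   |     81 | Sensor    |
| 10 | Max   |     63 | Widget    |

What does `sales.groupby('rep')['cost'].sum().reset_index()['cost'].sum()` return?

651

group by rep, sum of cost:
rep
Amy    150
Fay    260
Kai    128
Max    113
Name: cost, dtype: int64
reset_index():
   rep  cost
0  Amy   150
1  Fay   260
2  Kai   128
3  Max   113
Then the sum of column 'cost': 651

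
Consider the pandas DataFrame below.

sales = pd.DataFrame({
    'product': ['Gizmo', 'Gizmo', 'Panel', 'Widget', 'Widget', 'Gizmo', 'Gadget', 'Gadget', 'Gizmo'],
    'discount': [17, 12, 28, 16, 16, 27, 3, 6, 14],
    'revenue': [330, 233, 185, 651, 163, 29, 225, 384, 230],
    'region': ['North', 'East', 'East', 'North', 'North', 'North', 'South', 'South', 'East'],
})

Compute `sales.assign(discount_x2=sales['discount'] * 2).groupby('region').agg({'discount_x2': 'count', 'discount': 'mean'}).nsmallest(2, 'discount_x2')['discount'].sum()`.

22.5

add column discount_x2 = sales['discount'] * 2:
  product  discount  revenue region  discount_x2
0   Gizmo        17      330  North           34
1   Gizmo        12      233   East           24
2   Panel        28      185   East           56
3  Widget        16      651  North           32
4  Widget        16      163  North           32
5   Gizmo        27       29  North           54
6  Gadget         3      225  South            6
7  Gadget         6      384  South           12
8   Gizmo        14      230   East           28
group by region: count(discount_x2), mean(discount):
        discount_x2  discount
region                       
East              3      18.0
North             4      19.0
South             2       4.5
take 2 rows with smallest discount_x2:
        discount_x2  discount
region                       
South             2       4.5
East              3      18.0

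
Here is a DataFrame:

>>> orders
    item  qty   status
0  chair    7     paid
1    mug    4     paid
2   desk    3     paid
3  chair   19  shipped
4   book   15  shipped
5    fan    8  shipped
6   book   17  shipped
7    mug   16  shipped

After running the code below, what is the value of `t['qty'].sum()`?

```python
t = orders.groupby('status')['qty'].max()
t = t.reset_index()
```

group by status, max of qty:
status
paid        7
shipped    19
Name: qty, dtype: int64
reset_index():
    status  qty
0     paid    7
1  shipped   19

26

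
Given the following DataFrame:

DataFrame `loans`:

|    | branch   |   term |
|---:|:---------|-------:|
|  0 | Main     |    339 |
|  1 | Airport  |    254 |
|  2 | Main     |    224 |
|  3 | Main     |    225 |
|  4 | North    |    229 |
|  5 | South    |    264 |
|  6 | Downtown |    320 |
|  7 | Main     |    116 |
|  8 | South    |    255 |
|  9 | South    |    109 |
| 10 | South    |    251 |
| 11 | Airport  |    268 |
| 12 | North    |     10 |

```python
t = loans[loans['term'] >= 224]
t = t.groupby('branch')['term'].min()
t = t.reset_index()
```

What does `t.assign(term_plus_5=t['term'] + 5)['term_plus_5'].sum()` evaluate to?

filter rows where term >= 224:
      branch  term
0       Main   339
1    Airport   254
2       Main   224
3       Main   225
4      North   229
5      South   264
6   Downtown   320
8      South   255
10     South   251
11   Airport   268
group by branch, min of term:
branch
Airport     254
Downtown    320
Main        224
North       229
South       251
Name: term, dtype: int64
reset_index():
     branch  term
0   Airport   254
1  Downtown   320
2      Main   224
3     North   229
4     South   251
add column term_plus_5 = t['term'] + 5:
     branch  term  term_plus_5
0   Airport   254          259
1  Downtown   320          325
2      Main   224          229
3     North   229          234
4     South   251          256
Finally, sum of column 'term_plus_5' = 1303.

1303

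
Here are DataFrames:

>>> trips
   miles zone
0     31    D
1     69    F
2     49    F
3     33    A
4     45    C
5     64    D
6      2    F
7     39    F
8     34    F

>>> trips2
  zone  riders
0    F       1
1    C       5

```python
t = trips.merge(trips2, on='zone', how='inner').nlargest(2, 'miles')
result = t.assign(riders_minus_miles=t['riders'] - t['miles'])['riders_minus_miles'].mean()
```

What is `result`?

merge on 'zone' (how='inner') → 6 rows:
   miles zone  riders
0     69    F       1
1     49    F       1
2     45    C       5
3      2    F       1
4     39    F       1
5     34    F       1
take 2 rows with largest miles:
   miles zone  riders
0     69    F       1
1     49    F       1
add column riders_minus_miles = t['riders'] - t['miles']:
   miles zone  riders  riders_minus_miles
0     69    F       1                 -68
1     49    F       1                 -48

-58.0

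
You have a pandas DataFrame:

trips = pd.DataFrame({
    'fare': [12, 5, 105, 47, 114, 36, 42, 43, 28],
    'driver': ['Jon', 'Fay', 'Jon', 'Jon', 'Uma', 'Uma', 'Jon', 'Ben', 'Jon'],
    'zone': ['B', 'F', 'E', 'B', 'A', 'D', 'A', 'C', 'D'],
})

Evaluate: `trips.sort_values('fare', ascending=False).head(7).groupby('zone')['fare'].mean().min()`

32.0

sort by fare descending:
   fare driver zone
4   114    Uma    A
2   105    Jon    E
3    47    Jon    B
7    43    Ben    C
6    42    Jon    A
5    36    Uma    D
8    28    Jon    D
0    12    Jon    B
1     5    Fay    F
take first 7 rows:
   fare driver zone
4   114    Uma    A
2   105    Jon    E
3    47    Jon    B
7    43    Ben    C
6    42    Jon    A
5    36    Uma    D
8    28    Jon    D
group by zone, mean of fare:
zone
A     78.0
B     47.0
C     43.0
D     32.0
E    105.0
Name: fare, dtype: float64
Then the min of the resulting series: 32.0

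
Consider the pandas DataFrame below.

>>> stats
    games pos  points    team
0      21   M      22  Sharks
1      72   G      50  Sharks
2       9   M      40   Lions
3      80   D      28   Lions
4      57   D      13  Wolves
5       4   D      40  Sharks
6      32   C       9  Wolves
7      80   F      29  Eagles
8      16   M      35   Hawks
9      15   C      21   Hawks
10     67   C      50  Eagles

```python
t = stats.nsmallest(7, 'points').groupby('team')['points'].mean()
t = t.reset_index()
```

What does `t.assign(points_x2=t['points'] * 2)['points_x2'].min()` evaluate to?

take 7 rows with smallest points:
   games pos  points    team
6     32   C       9  Wolves
4     57   D      13  Wolves
9     15   C      21   Hawks
0     21   M      22  Sharks
3     80   D      28   Lions
7     80   F      29  Eagles
8     16   M      35   Hawks
group by team, mean of points:
team
Eagles    29.0
Hawks     28.0
Lions     28.0
Sharks    22.0
Wolves    11.0
Name: points, dtype: float64
reset_index():
     team  points
0  Eagles    29.0
1   Hawks    28.0
2   Lions    28.0
3  Sharks    22.0
4  Wolves    11.0
add column points_x2 = t['points'] * 2:
     team  points  points_x2
0  Eagles    29.0       58.0
1   Hawks    28.0       56.0
2   Lions    28.0       56.0
3  Sharks    22.0       44.0
4  Wolves    11.0       22.0

22.0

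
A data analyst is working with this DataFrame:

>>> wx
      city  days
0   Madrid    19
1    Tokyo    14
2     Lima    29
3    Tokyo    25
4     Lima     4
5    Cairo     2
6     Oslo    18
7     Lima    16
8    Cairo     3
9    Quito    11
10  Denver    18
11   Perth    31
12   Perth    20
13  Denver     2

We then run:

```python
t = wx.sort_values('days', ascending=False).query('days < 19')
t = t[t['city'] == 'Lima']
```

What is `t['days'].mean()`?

sort by days descending:
      city  days
11   Perth    31
2     Lima    29
3    Tokyo    25
12   Perth    20
0   Madrid    19
6     Oslo    18
10  Denver    18
7     Lima    16
1    Tokyo    14
9    Quito    11
4     Lima     4
8    Cairo     3
5    Cairo     2
13  Denver     2
filter rows where days < 19:
      city  days
6     Oslo    18
10  Denver    18
7     Lima    16
1    Tokyo    14
9    Quito    11
4     Lima     4
8    Cairo     3
5    Cairo     2
13  Denver     2
filter rows where city == 'Lima':
   city  days
7  Lima    16
4  Lima     4

10.0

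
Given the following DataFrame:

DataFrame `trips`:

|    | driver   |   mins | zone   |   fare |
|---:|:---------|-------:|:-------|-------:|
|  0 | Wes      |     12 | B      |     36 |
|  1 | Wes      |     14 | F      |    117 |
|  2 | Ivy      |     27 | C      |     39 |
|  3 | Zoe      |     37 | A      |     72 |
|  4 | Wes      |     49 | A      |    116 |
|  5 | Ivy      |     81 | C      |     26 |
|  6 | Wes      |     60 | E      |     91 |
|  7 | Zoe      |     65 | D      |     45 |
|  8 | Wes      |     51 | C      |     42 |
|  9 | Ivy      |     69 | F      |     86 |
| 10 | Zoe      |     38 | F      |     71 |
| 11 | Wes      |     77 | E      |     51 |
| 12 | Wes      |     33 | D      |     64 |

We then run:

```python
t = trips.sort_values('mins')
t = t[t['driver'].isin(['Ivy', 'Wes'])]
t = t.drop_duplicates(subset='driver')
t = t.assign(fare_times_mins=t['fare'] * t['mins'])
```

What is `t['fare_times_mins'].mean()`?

sort by mins:
   driver  mins zone  fare
0     Wes    12    B    36
1     Wes    14    F   117
2     Ivy    27    C    39
12    Wes    33    D    64
3     Zoe    37    A    72
10    Zoe    38    F    71
4     Wes    49    A   116
8     Wes    51    C    42
6     Wes    60    E    91
7     Zoe    65    D    45
9     Ivy    69    F    86
11    Wes    77    E    51
5     Ivy    81    C    26
filter rows where driver in ['Ivy', 'Wes']:
   driver  mins zone  fare
0     Wes    12    B    36
1     Wes    14    F   117
2     Ivy    27    C    39
12    Wes    33    D    64
4     Wes    49    A   116
8     Wes    51    C    42
6     Wes    60    E    91
9     Ivy    69    F    86
11    Wes    77    E    51
5     Ivy    81    C    26
drop duplicate driver (keep=first):
  driver  mins zone  fare
0    Wes    12    B    36
2    Ivy    27    C    39
add column fare_times_mins = t['fare'] * t['mins']:
  driver  mins zone  fare  fare_times_mins
0    Wes    12    B    36              432
2    Ivy    27    C    39             1053
Reading off the mean of column 'fare_times_mins', we get 742.5.

742.5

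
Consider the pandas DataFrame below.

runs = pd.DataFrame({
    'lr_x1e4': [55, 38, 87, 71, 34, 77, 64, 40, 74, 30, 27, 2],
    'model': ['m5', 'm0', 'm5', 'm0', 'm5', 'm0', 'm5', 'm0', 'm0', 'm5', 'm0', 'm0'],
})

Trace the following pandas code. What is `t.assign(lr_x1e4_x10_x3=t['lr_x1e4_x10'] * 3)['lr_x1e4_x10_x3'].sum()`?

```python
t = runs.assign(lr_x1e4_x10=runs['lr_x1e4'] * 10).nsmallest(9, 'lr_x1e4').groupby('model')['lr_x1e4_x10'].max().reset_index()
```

4050

add column lr_x1e4_x10 = runs['lr_x1e4'] * 10:
    lr_x1e4 model  lr_x1e4_x10
0        55    m5          550
1        38    m0          380
2        87    m5          870
3        71    m0          710
4        34    m5          340
5        77    m0          770
6        64    m5          640
7        40    m0          400
8        74    m0          740
9        30    m5          300
10       27    m0          270
11        2    m0           20
take 9 rows with smallest lr_x1e4:
    lr_x1e4 model  lr_x1e4_x10
11        2    m0           20
10       27    m0          270
9        30    m5          300
4        34    m5          340
1        38    m0          380
7        40    m0          400
0        55    m5          550
6        64    m5          640
3        71    m0          710
group by model, max of lr_x1e4_x10:
model
m0    710
m5    640
Name: lr_x1e4_x10, dtype: int64
reset_index():
  model  lr_x1e4_x10
0    m0          710
1    m5          640
add column lr_x1e4_x10_x3 = t['lr_x1e4_x10'] * 3:
  model  lr_x1e4_x10  lr_x1e4_x10_x3
0    m0          710            2130
1    m5          640            1920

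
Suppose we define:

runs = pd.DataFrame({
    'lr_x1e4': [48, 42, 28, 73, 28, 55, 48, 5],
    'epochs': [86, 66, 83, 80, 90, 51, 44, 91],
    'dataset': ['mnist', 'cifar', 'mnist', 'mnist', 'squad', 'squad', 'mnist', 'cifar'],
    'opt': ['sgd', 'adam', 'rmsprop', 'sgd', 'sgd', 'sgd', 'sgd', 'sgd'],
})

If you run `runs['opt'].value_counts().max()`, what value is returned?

6

value_counts of opt:
opt
sgd        6
adam       1
rmsprop    1
Name: count, dtype: int64
The max of the resulting series is 6.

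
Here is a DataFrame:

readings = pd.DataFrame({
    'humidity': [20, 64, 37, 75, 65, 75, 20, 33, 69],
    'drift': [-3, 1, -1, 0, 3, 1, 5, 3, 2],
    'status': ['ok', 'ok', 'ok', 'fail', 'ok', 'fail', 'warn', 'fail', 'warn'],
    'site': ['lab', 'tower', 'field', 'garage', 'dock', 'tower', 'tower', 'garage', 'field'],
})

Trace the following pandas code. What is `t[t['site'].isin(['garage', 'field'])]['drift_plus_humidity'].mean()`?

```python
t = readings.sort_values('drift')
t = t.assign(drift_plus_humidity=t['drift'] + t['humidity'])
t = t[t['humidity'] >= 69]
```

73.0

sort by drift:
   humidity  drift status    site
0        20     -3     ok     lab
2        37     -1     ok   field
3        75      0   fail  garage
1        64      1     ok   tower
5        75      1   fail   tower
8        69      2   warn   field
4        65      3     ok    dock
7        33      3   fail  garage
6        20      5   warn   tower
add column drift_plus_humidity = t['drift'] + t['humidity']:
   humidity  drift status    site  drift_plus_humidity
0        20     -3     ok     lab                   17
2        37     -1     ok   field                   36
3        75      0   fail  garage                   75
1        64      1     ok   tower                   65
5        75      1   fail   tower                   76
8        69      2   warn   field                   71
4        65      3     ok    dock                   68
7        33      3   fail  garage                   36
6        20      5   warn   tower                   25
filter rows where humidity >= 69:
   humidity  drift status    site  drift_plus_humidity
3        75      0   fail  garage                   75
5        75      1   fail   tower                   76
8        69      2   warn   field                   71
filter rows where site in ['garage', 'field']:
   humidity  drift status    site  drift_plus_humidity
3        75      0   fail  garage                   75
8        69      2   warn   field                   71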